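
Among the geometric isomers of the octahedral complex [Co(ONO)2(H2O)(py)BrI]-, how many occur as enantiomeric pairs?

6

Exhaustive case analysis gives 9 geometric isomers.
Of these, 6 lack any improper symmetry element and so occur as enantiomeric pairs, giving 9 + 6 = 15 stereoisomers in total.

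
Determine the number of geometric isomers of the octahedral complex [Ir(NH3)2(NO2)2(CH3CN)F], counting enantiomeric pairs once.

6

An octahedron has six vertices in three trans pairs; every non-trans pair is cis.
Working through the distinct placements yields 6 geometric isomers: NH3 trans, NO2 trans; NH3 cis, NO2 cis (3 arrangements, 2 chiral); NH3 cis, NO2 trans; NH3 trans, NO2 cis.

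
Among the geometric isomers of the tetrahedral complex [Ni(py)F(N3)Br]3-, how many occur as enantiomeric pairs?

In a tetrahedral complex all four positions are equivalent and every pair of ligands is adjacent — there is no cis/trans distinction.
Only one geometric arrangement is possible; it has no improper symmetry element, so it exists as a pair of enantiomers (2 stereoisomers).

1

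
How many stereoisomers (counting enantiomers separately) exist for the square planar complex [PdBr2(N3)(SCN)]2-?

There are 2 geometric isomers: Br cis; Br trans.
Each arrangement has an internal mirror plane or centre of symmetry, so none is chiral.

2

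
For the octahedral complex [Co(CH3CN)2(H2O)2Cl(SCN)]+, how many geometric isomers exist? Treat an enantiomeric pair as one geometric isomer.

Working through the distinct placements yields 6 geometric isomers: CH3CN trans, H2O cis; CH3CN trans, H2O trans; CH3CN cis, H2O cis (3 arrangements, 2 chiral); CH3CN cis, H2O trans.

6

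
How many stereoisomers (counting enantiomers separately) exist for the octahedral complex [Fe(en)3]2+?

Each en is bidentate and must span two cis positions.
Only one geometric arrangement is possible; it has no improper symmetry element, so it exists as a pair of enantiomers (2 stereoisomers).

2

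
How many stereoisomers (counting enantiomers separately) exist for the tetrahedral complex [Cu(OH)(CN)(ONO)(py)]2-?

2

All four vertices of a tetrahedron are equivalent and mutually adjacent, so cis/trans isomerism cannot arise.
Only one geometric arrangement is possible; it has no improper symmetry element, so it exists as a pair of enantiomers (2 stereoisomers).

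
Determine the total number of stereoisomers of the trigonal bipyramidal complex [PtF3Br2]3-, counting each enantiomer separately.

3

Working through the distinct placements yields 3 geometric isomers: Br both axial; Br one axial, one equatorial; Br both equatorial.
Each arrangement has an internal mirror plane or centre of symmetry, so none is chiral.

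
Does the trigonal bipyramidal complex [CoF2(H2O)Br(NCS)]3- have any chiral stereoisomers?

A trigonal bipyramid has two axial and three equatorial sites, which are chemically inequivalent.
Placing the ligands in turn and identifying arrangements related by rotation or reflection leaves 7 distinct geometric isomers.
Of these, 3 lack any improper symmetry element and so occur as enantiomeric pairs, giving 7 + 3 = 10 stereoisomers in total.

yes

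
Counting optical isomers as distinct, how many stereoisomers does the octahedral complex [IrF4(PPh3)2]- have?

2

In an octahedral complex each vertex has one trans partner and four cis neighbours.
There are 2 geometric isomers: PPh3 trans; PPh3 cis.
Each arrangement has an internal mirror plane or centre of symmetry, so none is chiral.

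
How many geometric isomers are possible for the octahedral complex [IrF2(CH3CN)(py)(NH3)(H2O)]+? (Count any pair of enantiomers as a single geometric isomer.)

9

Systematic enumeration (placing each ligand type in turn and discarding arrangements equivalent by rotation or reflection) gives 9 geometric isomers.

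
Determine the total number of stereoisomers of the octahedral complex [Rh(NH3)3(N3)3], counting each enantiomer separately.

An octahedron has six vertices in three trans pairs; every non-trans pair is cis.
The distinct arrangements are (2 in all): NH3 mer; NH3 fac.
Each arrangement has an internal mirror plane or centre of symmetry, so none is chiral.

2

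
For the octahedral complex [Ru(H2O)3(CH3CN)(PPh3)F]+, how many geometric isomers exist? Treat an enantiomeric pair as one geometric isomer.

There are 4 geometric isomers: H2O mer (3 arrangements); H2O fac (chiral).

4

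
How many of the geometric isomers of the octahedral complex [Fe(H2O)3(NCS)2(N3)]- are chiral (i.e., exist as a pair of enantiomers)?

The six octahedral sites form three mutually perpendicular trans pairs.
There are 3 geometric isomers: H2O mer, NCS trans; H2O mer, NCS cis; H2O fac, NCS cis.
Each arrangement has an internal mirror plane or centre of symmetry, so none is chiral.

0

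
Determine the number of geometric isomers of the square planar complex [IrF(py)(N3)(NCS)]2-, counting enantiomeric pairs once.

3

The distinct arrangements are (3 in all): (F/NCS trans, N3/py trans); (F/py trans, N3/NCS trans); (F/N3 trans, NCS/py trans).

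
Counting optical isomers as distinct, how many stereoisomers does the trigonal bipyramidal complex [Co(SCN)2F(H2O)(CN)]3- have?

10

In a trigonal bipyramid the two axial positions differ from the three equatorial ones.
Exhaustive case analysis gives 7 geometric isomers.
Of these, 3 lack any improper symmetry element and so occur as enantiomeric pairs, giving 7 + 3 = 10 stereoisomers in total.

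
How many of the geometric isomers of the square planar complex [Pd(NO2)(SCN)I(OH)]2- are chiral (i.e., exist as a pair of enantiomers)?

In a square planar complex each vertex has one trans partner and two cis neighbours.
Systematic placement gives 3 geometric isomers: (I/OH trans, NO2/SCN trans); (I/SCN trans, NO2/OH trans); (I/NO2 trans, OH/SCN trans).
Each arrangement has an internal mirror plane or centre of symmetry, so none is chiral.

0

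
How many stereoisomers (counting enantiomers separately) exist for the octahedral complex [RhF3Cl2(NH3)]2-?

The six octahedral sites form three mutually perpendicular trans pairs.
There are 3 geometric isomers: F mer, Cl trans; F fac, Cl cis; F mer, Cl cis.
Each arrangement has an internal mirror plane or centre of symmetry, so none is chiral.

3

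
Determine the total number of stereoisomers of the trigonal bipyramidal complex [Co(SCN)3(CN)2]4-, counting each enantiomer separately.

3

In a trigonal bipyramid the two axial positions differ from the three equatorial ones.
The distinct arrangements are (3 in all): CN both axial; CN one axial, one equatorial; CN both equatorial.
Each arrangement has an internal mirror plane or centre of symmetry, so none is chiral.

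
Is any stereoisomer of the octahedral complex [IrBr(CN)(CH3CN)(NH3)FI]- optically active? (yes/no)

yes

The six octahedral sites form three mutually perpendicular trans pairs.
Placing the ligands in turn and identifying arrangements related by rotation or reflection leaves 15 distinct geometric isomers.
Of these, 15 lack any improper symmetry element and so occur as enantiomeric pairs, giving 15 + 15 = 30 stereoisomers in total.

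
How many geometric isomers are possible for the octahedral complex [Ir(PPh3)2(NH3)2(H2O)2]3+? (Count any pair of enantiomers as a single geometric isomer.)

5

In an octahedral complex each vertex has one trans partner and four cis neighbours.
The distinct arrangements are (5 in all): PPh3 trans, NH3 trans, H2O trans; PPh3 cis, NH3 cis, H2O trans; PPh3 trans, NH3 cis, H2O cis; PPh3 cis, NH3 cis, H2O cis (chiral); PPh3 cis, NH3 trans, H2O cis.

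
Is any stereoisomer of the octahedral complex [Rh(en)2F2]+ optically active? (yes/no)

yes

Each en is bidentate and must span two cis positions.
There are 2 geometric isomers: F trans; F cis (chiral).
One of these lacks any improper symmetry element and so occurs as an enantiomeric pair, giving 2 + 1 = 3 stereoisomers in total.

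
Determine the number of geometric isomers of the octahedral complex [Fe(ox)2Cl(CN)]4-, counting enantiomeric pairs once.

2

Each ox is bidentate and must span two cis positions.
There are 2 geometric isomers: Cl and CN mutually trans; Cl and CN mutually cis (chiral).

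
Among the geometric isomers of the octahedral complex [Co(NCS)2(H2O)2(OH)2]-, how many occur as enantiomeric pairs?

There are 5 geometric isomers: NCS trans, H2O trans, OH trans; NCS cis, H2O trans, OH cis; NCS cis, H2O cis, OH trans; NCS cis, H2O cis, OH cis (chiral); NCS trans, H2O cis, OH cis.
One of these lacks any improper symmetry element and so occurs as an enantiomeric pair, giving 5 + 1 = 6 stereoisomers in total.

1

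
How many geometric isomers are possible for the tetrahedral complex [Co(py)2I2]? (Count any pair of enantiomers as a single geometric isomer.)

All four vertices of a tetrahedron are equivalent and mutually adjacent, so cis/trans isomerism cannot arise.
Only one geometric arrangement is possible.

1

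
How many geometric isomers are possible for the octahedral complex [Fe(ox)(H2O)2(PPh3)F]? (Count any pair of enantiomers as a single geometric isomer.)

4

In an octahedral complex each vertex has one trans partner and four cis neighbours.
Each ox is bidentate and must span two cis positions.
Working through the distinct placements yields 4 geometric isomers: H2O cis (3 arrangements, 2 chiral); H2O trans.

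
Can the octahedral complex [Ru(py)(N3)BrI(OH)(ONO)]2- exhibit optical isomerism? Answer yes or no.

Systematic enumeration (placing each ligand type in turn and discarding arrangements equivalent by rotation or reflection) gives 15 geometric isomers.
Of these, 15 lack any improper symmetry element and so occur as enantiomeric pairs, giving 15 + 15 = 30 stereoisomers in total.

yes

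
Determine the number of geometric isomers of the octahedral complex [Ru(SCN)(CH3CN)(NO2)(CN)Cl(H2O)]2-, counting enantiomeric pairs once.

15

Exhaustive case analysis gives 15 geometric isomers.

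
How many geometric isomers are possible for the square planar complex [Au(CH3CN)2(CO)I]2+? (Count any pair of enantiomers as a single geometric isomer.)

In a square planar complex each vertex has one trans partner and two cis neighbours.
The distinct arrangements are (2 in all): CH3CN cis; CH3CN trans.

2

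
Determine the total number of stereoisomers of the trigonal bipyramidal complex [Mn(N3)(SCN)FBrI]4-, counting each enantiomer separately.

A trigonal bipyramid has two axial and three equatorial sites, which are chemically inequivalent.
Systematic enumeration (placing each ligand type in turn and discarding arrangements equivalent by rotation or reflection) gives 10 geometric isomers.
Of these, 10 lack any improper symmetry element and so occur as enantiomeric pairs, giving 10 + 10 = 20 stereoisomers in total.

20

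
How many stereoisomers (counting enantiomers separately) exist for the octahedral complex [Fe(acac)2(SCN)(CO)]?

Each acac is bidentate and must span two cis positions.
Working through the distinct placements yields 2 geometric isomers: SCN and CO mutually trans; SCN and CO mutually cis (chiral).
One of these lacks any improper symmetry element and so occurs as an enantiomeric pair, giving 2 + 1 = 3 stereoisomers in total.

3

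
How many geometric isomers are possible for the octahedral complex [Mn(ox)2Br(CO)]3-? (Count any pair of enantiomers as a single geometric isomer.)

An octahedron has six vertices in three trans pairs; every non-trans pair is cis.
Each ox is bidentate and must span two cis positions.
The distinct arrangements are (2 in all): Br and CO mutually trans; Br and CO mutually cis (chiral).

2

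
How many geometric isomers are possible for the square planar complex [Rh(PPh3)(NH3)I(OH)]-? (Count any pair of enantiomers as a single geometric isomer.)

The distinct arrangements are (3 in all): (I/OH trans, NH3/PPh3 trans); (I/PPh3 trans, NH3/OH trans); (I/NH3 trans, OH/PPh3 trans).

3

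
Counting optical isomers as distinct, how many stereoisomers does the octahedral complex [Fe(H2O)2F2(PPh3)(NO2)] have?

The six octahedral sites form three mutually perpendicular trans pairs.
Working through the distinct placements yields 6 geometric isomers: H2O trans, F trans; H2O cis, F trans; H2O cis, F cis (3 arrangements, 2 chiral); H2O trans, F cis.
Of these, 2 lack any improper symmetry element and so occur as enantiomeric pairs, giving 6 + 2 = 8 stereoisomers in total.

8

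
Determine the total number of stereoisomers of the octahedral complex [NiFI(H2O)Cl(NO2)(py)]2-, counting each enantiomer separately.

30

The six octahedral sites form three mutually perpendicular trans pairs.
Systematic enumeration (placing each ligand type in turn and discarding arrangements equivalent by rotation or reflection) gives 15 geometric isomers.
Of these, 15 lack any improper symmetry element and so occur as enantiomeric pairs, giving 15 + 15 = 30 stereoisomers in total.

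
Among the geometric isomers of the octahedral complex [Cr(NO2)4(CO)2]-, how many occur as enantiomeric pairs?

The six octahedral sites form three mutually perpendicular trans pairs.
Systematic placement gives 2 geometric isomers: CO trans; CO cis.
Each arrangement has an internal mirror plane or centre of symmetry, so none is chiral.

0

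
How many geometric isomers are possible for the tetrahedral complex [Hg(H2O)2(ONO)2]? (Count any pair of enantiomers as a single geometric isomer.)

1

In a tetrahedral complex all four positions are equivalent and every pair of ligands is adjacent — there is no cis/trans distinction.
Only one geometric arrangement is possible.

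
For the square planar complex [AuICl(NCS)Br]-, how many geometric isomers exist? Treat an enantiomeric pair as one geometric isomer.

The distinct arrangements are (3 in all): (Br/I trans, Cl/NCS trans); (Br/NCS trans, Cl/I trans); (Br/Cl trans, I/NCS trans).

3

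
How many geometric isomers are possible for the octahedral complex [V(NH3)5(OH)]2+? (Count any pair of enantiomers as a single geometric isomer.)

1

In an octahedral complex each vertex has one trans partner and four cis neighbours.
Only one geometric arrangement is possible.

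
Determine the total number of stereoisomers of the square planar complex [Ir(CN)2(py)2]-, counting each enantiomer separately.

In a square planar complex each vertex has one trans partner and two cis neighbours.
Working through the distinct placements yields 2 geometric isomers: CN cis; CN trans.
Each arrangement has an internal mirror plane or centre of symmetry, so none is chiral.

2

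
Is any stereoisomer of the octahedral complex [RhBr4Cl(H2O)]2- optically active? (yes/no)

no

The six octahedral sites form three mutually perpendicular trans pairs.
Systematic placement gives 2 geometric isomers: Cl and H2O mutually trans; Cl and H2O mutually cis.
Each arrangement has an internal mirror plane or centre of symmetry, so none is chiral.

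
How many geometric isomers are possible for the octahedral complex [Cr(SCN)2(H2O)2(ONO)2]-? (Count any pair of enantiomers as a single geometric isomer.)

An octahedron has six vertices in three trans pairs; every non-trans pair is cis.
There are 5 geometric isomers: SCN trans, H2O trans, ONO trans; SCN cis, H2O trans, ONO cis; SCN trans, H2O cis, ONO cis; SCN cis, H2O cis, ONO cis (chiral); SCN cis, H2O cis, ONO trans.

5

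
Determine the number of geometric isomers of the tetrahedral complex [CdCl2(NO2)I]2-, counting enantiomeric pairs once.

1

Only one geometric arrangement is possible.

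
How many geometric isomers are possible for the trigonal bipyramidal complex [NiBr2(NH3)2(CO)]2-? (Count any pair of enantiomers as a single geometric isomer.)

Exhaustive case analysis gives 5 geometric isomers.

5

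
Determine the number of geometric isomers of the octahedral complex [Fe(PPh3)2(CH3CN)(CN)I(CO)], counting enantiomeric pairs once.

An octahedron has six vertices in three trans pairs; every non-trans pair is cis.
Exhaustive case analysis gives 9 geometric isomers.

9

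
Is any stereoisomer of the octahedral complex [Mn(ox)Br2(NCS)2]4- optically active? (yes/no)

The six octahedral sites form three mutually perpendicular trans pairs.
Each ox is bidentate and must span two cis positions.
Systematic placement gives 3 geometric isomers: Br trans, NCS cis; Br cis, NCS cis (chiral); Br cis, NCS trans.
One of these lacks any improper symmetry element and so occurs as an enantiomeric pair, giving 3 + 1 = 4 stereoisomers in total.

yes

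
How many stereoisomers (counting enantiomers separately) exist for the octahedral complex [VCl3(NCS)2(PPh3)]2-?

In an octahedral complex each vertex has one trans partner and four cis neighbours.
The distinct arrangements are (3 in all): Cl mer, NCS cis; Cl mer, NCS trans; Cl fac, NCS cis.
Each arrangement has an internal mirror plane or centre of symmetry, so none is chiral.

3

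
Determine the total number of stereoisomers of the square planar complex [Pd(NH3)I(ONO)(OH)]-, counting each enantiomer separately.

There are 3 geometric isomers: (I/OH trans, NH3/ONO trans); (I/ONO trans, NH3/OH trans); (I/NH3 trans, OH/ONO trans).
Each arrangement has an internal mirror plane or centre of symmetry, so none is chiral.

3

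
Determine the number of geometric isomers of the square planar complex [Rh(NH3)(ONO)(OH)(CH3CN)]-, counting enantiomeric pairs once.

3

Working through the distinct placements yields 3 geometric isomers: (CH3CN/OH trans, NH3/ONO trans); (CH3CN/ONO trans, NH3/OH trans); (CH3CN/NH3 trans, OH/ONO trans).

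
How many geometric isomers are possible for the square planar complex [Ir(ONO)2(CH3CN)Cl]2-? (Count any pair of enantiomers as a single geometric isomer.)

In a square planar complex each vertex has one trans partner and two cis neighbours.
Working through the distinct placements yields 2 geometric isomers: ONO cis; ONO trans.

2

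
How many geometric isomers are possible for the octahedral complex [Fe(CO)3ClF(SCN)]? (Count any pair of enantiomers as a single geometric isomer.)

In an octahedral complex each vertex has one trans partner and four cis neighbours.
Systematic placement gives 4 geometric isomers: CO mer (3 arrangements); CO fac (chiral).

4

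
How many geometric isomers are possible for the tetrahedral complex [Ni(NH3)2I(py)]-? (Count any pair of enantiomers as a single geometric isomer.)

Only one geometric arrangement is possible.

1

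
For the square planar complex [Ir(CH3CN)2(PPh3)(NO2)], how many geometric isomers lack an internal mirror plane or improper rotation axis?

In a square planar complex each vertex has one trans partner and two cis neighbours.
The distinct arrangements are (2 in all): CH3CN cis; CH3CN trans.
Each arrangement has an internal mirror plane or centre of symmetry, so none is chiral.

0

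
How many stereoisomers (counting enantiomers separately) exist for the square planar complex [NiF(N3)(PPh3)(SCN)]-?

A square has two trans pairs of vertices; adjacent vertices are cis.
The distinct arrangements are (3 in all): (F/PPh3 trans, N3/SCN trans); (F/SCN trans, N3/PPh3 trans); (F/N3 trans, PPh3/SCN trans).
Each arrangement has an internal mirror plane or centre of symmetry, so none is chiral.

3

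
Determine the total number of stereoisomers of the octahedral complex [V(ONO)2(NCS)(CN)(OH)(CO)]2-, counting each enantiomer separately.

15

In an octahedral complex each vertex has one trans partner and four cis neighbours.
Placing the ligands in turn and identifying arrangements related by rotation or reflection leaves 9 distinct geometric isomers.
Of these, 6 lack any improper symmetry element and so occur as enantiomeric pairs, giving 9 + 6 = 15 stereoisomers in total.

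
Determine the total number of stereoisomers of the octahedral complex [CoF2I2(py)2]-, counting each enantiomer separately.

An octahedron has six vertices in three trans pairs; every non-trans pair is cis.
Systematic placement gives 5 geometric isomers: F trans, I trans, py trans; F trans, I cis, py cis; F cis, I cis, py trans; F cis, I cis, py cis (chiral); F cis, I trans, py cis.
One of these lacks any improper symmetry element and so occurs as an enantiomeric pair, giving 5 + 1 = 6 stereoisomers in total.

6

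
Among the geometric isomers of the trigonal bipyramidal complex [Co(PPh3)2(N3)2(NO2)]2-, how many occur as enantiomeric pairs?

A trigonal bipyramid has two axial and three equatorial sites, which are chemically inequivalent.
Placing the ligands in turn and identifying arrangements related by rotation or reflection leaves 5 distinct geometric isomers.
One of these lacks any improper symmetry element and so occurs as an enantiomeric pair, giving 5 + 1 = 6 stereoisomers in total.

1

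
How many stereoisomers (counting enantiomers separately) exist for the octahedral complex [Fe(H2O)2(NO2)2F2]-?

6

The six octahedral sites form three mutually perpendicular trans pairs.
There are 5 geometric isomers: H2O trans, NO2 trans, F trans; H2O cis, NO2 cis, F trans; H2O cis, NO2 trans, F cis; H2O cis, NO2 cis, F cis (chiral); H2O trans, NO2 cis, F cis.
One of these lacks any improper symmetry element and so occurs as an enantiomeric pair, giving 5 + 1 = 6 stereoisomers in total.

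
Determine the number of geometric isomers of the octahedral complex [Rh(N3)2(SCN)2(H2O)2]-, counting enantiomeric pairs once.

5

The distinct arrangements are (5 in all): N3 trans, SCN trans, H2O trans; N3 cis, SCN cis, H2O trans; N3 cis, SCN trans, H2O cis; N3 cis, SCN cis, H2O cis (chiral); N3 trans, SCN cis, H2O cis.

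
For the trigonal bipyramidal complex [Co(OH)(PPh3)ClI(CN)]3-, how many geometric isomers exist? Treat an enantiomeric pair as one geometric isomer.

10

Placing the ligands in turn and identifying arrangements related by rotation or reflection leaves 10 distinct geometric isomers.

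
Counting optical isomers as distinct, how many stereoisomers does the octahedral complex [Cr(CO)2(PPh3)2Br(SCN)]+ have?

The distinct arrangements are (6 in all): CO cis, PPh3 cis (3 arrangements, 2 chiral); CO cis, PPh3 trans; CO trans, PPh3 cis; CO trans, PPh3 trans.
Of these, 2 lack any improper symmetry element and so occur as enantiomeric pairs, giving 6 + 2 = 8 stereoisomers in total.

8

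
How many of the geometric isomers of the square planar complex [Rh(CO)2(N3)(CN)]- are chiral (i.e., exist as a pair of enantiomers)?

0

Systematic placement gives 2 geometric isomers: CO cis; CO trans.
Each arrangement has an internal mirror plane or centre of symmetry, so none is chiral.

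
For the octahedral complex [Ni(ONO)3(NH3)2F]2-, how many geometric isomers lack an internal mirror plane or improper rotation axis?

0

In an octahedral complex each vertex has one trans partner and four cis neighbours.
Working through the distinct placements yields 3 geometric isomers: ONO mer, NH3 cis; ONO mer, NH3 trans; ONO fac, NH3 cis.
Each arrangement has an internal mirror plane or centre of symmetry, so none is chiral.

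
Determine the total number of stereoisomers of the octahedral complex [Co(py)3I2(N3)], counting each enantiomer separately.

In an octahedral complex each vertex has one trans partner and four cis neighbours.
There are 3 geometric isomers: py mer, I trans; py mer, I cis; py fac, I cis.
Each arrangement has an internal mirror plane or centre of symmetry, so none is chiral.

3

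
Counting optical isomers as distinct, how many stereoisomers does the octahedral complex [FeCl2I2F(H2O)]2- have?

8

An octahedron has six vertices in three trans pairs; every non-trans pair is cis.
Systematic placement gives 6 geometric isomers: Cl trans, I trans; Cl trans, I cis; Cl cis, I trans; Cl cis, I cis (3 arrangements, 2 chiral).
Of these, 2 lack any improper symmetry element and so occur as enantiomeric pairs, giving 6 + 2 = 8 stereoisomers in total.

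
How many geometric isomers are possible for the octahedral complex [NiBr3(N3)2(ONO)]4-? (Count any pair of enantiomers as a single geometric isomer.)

Systematic placement gives 3 geometric isomers: Br mer, N3 cis; Br mer, N3 trans; Br fac, N3 cis.

3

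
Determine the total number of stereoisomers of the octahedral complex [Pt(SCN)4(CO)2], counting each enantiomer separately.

2

The six octahedral sites form three mutually perpendicular trans pairs.
Systematic placement gives 2 geometric isomers: CO trans; CO cis.
Each arrangement has an internal mirror plane or centre of symmetry, so none is chiral.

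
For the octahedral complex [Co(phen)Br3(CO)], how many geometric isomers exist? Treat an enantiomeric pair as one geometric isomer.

The six octahedral sites form three mutually perpendicular trans pairs.
Each phen is bidentate and must span two cis positions.
Systematic placement gives 2 geometric isomers: Br mer; Br fac.

2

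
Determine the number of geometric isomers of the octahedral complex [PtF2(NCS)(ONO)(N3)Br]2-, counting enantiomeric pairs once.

In an octahedral complex each vertex has one trans partner and four cis neighbours.
Systematic enumeration (placing each ligand type in turn and discarding arrangements equivalent by rotation or reflection) gives 9 geometric isomers.

9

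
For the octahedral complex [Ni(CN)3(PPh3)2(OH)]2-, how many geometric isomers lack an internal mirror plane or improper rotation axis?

The six octahedral sites form three mutually perpendicular trans pairs.
There are 3 geometric isomers: CN mer, PPh3 trans; CN mer, PPh3 cis; CN fac, PPh3 cis.
Each arrangement has an internal mirror plane or centre of symmetry, so none is chiral.

0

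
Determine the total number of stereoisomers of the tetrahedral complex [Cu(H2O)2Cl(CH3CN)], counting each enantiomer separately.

1

All four vertices of a tetrahedron are equivalent and mutually adjacent, so cis/trans isomerism cannot arise.
Only one geometric arrangement is possible.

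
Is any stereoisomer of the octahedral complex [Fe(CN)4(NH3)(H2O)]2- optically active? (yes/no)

no

An octahedron has six vertices in three trans pairs; every non-trans pair is cis.
There are 2 geometric isomers: NH3 and H2O mutually trans; NH3 and H2O mutually cis.
Each arrangement has an internal mirror plane or centre of symmetry, so none is chiral.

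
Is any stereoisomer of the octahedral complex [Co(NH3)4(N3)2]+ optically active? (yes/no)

There are 2 geometric isomers: N3 trans; N3 cis.
Each arrangement has an internal mirror plane or centre of symmetry, so none is chiral.

no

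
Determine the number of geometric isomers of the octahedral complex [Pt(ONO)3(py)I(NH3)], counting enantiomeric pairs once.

4

Working through the distinct placements yields 4 geometric isomers: ONO mer (3 arrangements); ONO fac (chiral).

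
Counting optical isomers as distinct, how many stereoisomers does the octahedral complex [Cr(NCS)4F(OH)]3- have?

2

Systematic placement gives 2 geometric isomers: F and OH mutually cis; F and OH mutually trans.
Each arrangement has an internal mirror plane or centre of symmetry, so none is chiral.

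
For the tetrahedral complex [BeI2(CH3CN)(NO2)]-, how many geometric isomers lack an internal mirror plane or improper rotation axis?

In a tetrahedral complex all four positions are equivalent and every pair of ligands is adjacent — there is no cis/trans distinction.
Only one geometric arrangement is possible.

0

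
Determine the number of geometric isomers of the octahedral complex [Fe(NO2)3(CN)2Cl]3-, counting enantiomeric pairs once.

3

The six octahedral sites form three mutually perpendicular trans pairs.
The distinct arrangements are (3 in all): NO2 mer, CN trans; NO2 mer, CN cis; NO2 fac, CN cis.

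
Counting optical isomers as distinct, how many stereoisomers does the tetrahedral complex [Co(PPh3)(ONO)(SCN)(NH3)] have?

In a tetrahedral complex all four positions are equivalent and every pair of ligands is adjacent — there is no cis/trans distinction.
Only one geometric arrangement is possible; it has no improper symmetry element, so it exists as a pair of enantiomers (2 stereoisomers).

2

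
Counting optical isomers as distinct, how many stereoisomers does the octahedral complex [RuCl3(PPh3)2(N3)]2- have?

3

Working through the distinct placements yields 3 geometric isomers: Cl mer, PPh3 trans; Cl mer, PPh3 cis; Cl fac, PPh3 cis.
Each arrangement has an internal mirror plane or centre of symmetry, so none is chiral.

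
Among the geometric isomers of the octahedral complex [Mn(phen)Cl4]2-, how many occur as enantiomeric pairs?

0

In an octahedral complex each vertex has one trans partner and four cis neighbours.
Each phen is bidentate and must span two cis positions.
Only one geometric arrangement is possible.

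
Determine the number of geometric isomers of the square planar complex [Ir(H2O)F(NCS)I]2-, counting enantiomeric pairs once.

Systematic placement gives 3 geometric isomers: (F/I trans, H2O/NCS trans); (F/NCS trans, H2O/I trans); (F/H2O trans, I/NCS trans).

3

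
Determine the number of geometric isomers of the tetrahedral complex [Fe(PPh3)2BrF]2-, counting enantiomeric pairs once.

1

Only one geometric arrangement is possible.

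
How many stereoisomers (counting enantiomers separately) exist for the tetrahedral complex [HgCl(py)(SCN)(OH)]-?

2

In a tetrahedral complex all four positions are equivalent and every pair of ligands is adjacent — there is no cis/trans distinction.
Only one geometric arrangement is possible; it has no improper symmetry element, so it exists as a pair of enantiomers (2 stereoisomers).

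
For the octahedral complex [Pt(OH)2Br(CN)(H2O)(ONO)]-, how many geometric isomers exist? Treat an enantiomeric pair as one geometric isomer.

9

In an octahedral complex each vertex has one trans partner and four cis neighbours.
Systematic enumeration (placing each ligand type in turn and discarding arrangements equivalent by rotation or reflection) gives 9 geometric isomers.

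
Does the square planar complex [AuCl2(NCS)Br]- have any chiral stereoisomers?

no

The distinct arrangements are (2 in all): Cl cis; Cl trans.
Each arrangement has an internal mirror plane or centre of symmetry, so none is chiral.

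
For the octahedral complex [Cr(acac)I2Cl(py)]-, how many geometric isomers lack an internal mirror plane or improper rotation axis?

2

Each acac is bidentate and must span two cis positions.
Systematic placement gives 4 geometric isomers: I cis (3 arrangements, 2 chiral); I trans.
Of these, 2 lack any improper symmetry element and so occur as enantiomeric pairs, giving 4 + 2 = 6 stereoisomers in total.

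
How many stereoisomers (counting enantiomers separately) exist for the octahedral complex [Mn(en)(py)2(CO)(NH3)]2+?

6

The six octahedral sites form three mutually perpendicular trans pairs.
Each en is bidentate and must span two cis positions.
Working through the distinct placements yields 4 geometric isomers: py cis (3 arrangements, 2 chiral); py trans.
Of these, 2 lack any improper symmetry element and so occur as enantiomeric pairs, giving 4 + 2 = 6 stereoisomers in total.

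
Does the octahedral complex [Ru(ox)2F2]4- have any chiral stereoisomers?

In an octahedral complex each vertex has one trans partner and four cis neighbours.
Each ox is bidentate and must span two cis positions.
Systematic placement gives 2 geometric isomers: F trans; F cis (chiral).
One of these lacks any improper symmetry element and so occurs as an enantiomeric pair, giving 2 + 1 = 3 stereoisomers in total.

yes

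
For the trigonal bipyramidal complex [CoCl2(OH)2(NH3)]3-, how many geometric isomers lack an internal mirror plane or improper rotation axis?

In a trigonal bipyramid the two axial positions differ from the three equatorial ones.
Exhaustive case analysis gives 5 geometric isomers.
One of these lacks any improper symmetry element and so occurs as an enantiomeric pair, giving 5 + 1 = 6 stereoisomers in total.

1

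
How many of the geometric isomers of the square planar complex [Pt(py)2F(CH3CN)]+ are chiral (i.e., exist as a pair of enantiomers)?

0

In a square planar complex each vertex has one trans partner and two cis neighbours.
Working through the distinct placements yields 2 geometric isomers: py cis; py trans.
Each arrangement has an internal mirror plane or centre of symmetry, so none is chiral.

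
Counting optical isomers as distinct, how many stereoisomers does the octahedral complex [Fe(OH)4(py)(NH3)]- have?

An octahedron has six vertices in three trans pairs; every non-trans pair is cis.
There are 2 geometric isomers: py and NH3 mutually cis; py and NH3 mutually trans.
Each arrangement has an internal mirror plane or centre of symmetry, so none is chiral.

2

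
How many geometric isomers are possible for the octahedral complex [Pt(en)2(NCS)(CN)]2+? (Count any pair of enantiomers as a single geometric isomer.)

2

An octahedron has six vertices in three trans pairs; every non-trans pair is cis.
Each en is bidentate and must span two cis positions.
Working through the distinct placements yields 2 geometric isomers: NCS and CN mutually trans; NCS and CN mutually cis (chiral).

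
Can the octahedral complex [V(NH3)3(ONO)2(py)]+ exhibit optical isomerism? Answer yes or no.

no

There are 3 geometric isomers: NH3 mer, ONO cis; NH3 mer, ONO trans; NH3 fac, ONO cis.
Each arrangement has an internal mirror plane or centre of symmetry, so none is chiral.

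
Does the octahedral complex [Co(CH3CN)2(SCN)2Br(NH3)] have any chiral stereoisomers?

yes

The six octahedral sites form three mutually perpendicular trans pairs.
Systematic placement gives 6 geometric isomers: CH3CN cis, SCN trans; CH3CN cis, SCN cis (3 arrangements, 2 chiral); CH3CN trans, SCN trans; CH3CN trans, SCN cis.
Of these, 2 lack any improper symmetry element and so occur as enantiomeric pairs, giving 6 + 2 = 8 stereoisomers in total.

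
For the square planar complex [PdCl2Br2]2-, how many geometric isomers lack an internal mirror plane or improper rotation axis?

0

In a square planar complex each vertex has one trans partner and two cis neighbours.
Systematic placement gives 2 geometric isomers: Cl cis; Cl trans.
Each arrangement has an internal mirror plane or centre of symmetry, so none is chiral.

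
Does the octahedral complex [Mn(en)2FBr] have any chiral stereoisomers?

yes

The six octahedral sites form three mutually perpendicular trans pairs.
Each en is bidentate and must span two cis positions.
The distinct arrangements are (2 in all): F and Br mutually trans; F and Br mutually cis (chiral).
One of these lacks any improper symmetry element and so occurs as an enantiomeric pair, giving 2 + 1 = 3 stereoisomers in total.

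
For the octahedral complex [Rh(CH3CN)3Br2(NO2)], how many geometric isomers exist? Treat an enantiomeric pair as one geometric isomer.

3

In an octahedral complex each vertex has one trans partner and four cis neighbours.
There are 3 geometric isomers: CH3CN mer, Br trans; CH3CN fac, Br cis; CH3CN mer, Br cis.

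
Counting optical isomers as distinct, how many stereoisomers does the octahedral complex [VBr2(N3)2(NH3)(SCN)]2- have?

An octahedron has six vertices in three trans pairs; every non-trans pair is cis.
The distinct arrangements are (6 in all): Br trans, N3 trans; Br trans, N3 cis; Br cis, N3 cis (3 arrangements, 2 chiral); Br cis, N3 trans.
Of these, 2 lack any improper symmetry element and so occur as enantiomeric pairs, giving 6 + 2 = 8 stereoisomers in total.

8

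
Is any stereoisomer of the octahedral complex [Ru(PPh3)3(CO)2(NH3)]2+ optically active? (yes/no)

no

In an octahedral complex each vertex has one trans partner and four cis neighbours.
Systematic placement gives 3 geometric isomers: PPh3 mer, CO trans; PPh3 mer, CO cis; PPh3 fac, CO cis.
Each arrangement has an internal mirror plane or centre of symmetry, so none is chiral.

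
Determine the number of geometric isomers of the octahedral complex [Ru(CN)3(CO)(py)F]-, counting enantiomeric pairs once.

4

Working through the distinct placements yields 4 geometric isomers: CN mer (3 arrangements); CN fac (chiral).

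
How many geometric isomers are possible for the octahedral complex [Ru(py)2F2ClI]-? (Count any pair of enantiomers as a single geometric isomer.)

The six octahedral sites form three mutually perpendicular trans pairs.
The distinct arrangements are (6 in all): py trans, F cis; py cis, F cis (3 arrangements, 2 chiral); py trans, F trans; py cis, F trans.

6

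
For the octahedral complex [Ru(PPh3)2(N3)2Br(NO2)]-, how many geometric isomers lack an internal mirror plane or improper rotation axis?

2

In an octahedral complex each vertex has one trans partner and four cis neighbours.
There are 6 geometric isomers: PPh3 trans, N3 cis; PPh3 cis, N3 cis (3 arrangements, 2 chiral); PPh3 trans, N3 trans; PPh3 cis, N3 trans.
Of these, 2 lack any improper symmetry element and so occur as enantiomeric pairs, giving 6 + 2 = 8 stereoisomers in total.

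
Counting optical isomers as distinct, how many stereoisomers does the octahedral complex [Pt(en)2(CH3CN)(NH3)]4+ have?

3

An octahedron has six vertices in three trans pairs; every non-trans pair is cis.
Each en is bidentate and must span two cis positions.
Systematic placement gives 2 geometric isomers: CH3CN and NH3 mutually trans; CH3CN and NH3 mutually cis (chiral).
One of these lacks any improper symmetry element and so occurs as an enantiomeric pair, giving 2 + 1 = 3 stereoisomers in total.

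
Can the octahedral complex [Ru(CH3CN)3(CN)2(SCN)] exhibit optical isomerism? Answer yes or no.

An octahedron has six vertices in three trans pairs; every non-trans pair is cis.
Working through the distinct placements yields 3 geometric isomers: CH3CN mer, CN cis; CH3CN mer, CN trans; CH3CN fac, CN cis.
Each arrangement has an internal mirror plane or centre of symmetry, so none is chiral.

no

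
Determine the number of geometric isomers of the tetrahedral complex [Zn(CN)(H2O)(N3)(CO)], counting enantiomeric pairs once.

In a tetrahedral complex all four positions are equivalent and every pair of ligands is adjacent — there is no cis/trans distinction.
Only one geometric arrangement is possible; it has no improper symmetry element, so it exists as a pair of enantiomers (2 stereoisomers).

1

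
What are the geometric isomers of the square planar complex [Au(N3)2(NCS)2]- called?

cis and trans

A square has two trans pairs of vertices; adjacent vertices are cis.
The distinct arrangements are (2 in all): N3 cis; N3 trans.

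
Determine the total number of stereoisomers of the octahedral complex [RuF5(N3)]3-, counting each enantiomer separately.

1

In an octahedral complex each vertex has one trans partner and four cis neighbours.
Only one geometric arrangement is possible.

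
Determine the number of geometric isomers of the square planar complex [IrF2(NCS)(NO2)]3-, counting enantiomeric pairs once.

In a square planar complex each vertex has one trans partner and two cis neighbours.
Working through the distinct placements yields 2 geometric isomers: F cis; F trans.

2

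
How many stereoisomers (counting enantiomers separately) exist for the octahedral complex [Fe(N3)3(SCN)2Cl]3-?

3

Working through the distinct placements yields 3 geometric isomers: N3 mer, SCN trans; N3 fac, SCN cis; N3 mer, SCN cis.
Each arrangement has an internal mirror plane or centre of symmetry, so none is chiral.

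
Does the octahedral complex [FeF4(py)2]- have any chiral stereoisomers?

An octahedron has six vertices in three trans pairs; every non-trans pair is cis.
Systematic placement gives 2 geometric isomers: py trans; py cis.
Each arrangement has an internal mirror plane or centre of symmetry, so none is chiral.

no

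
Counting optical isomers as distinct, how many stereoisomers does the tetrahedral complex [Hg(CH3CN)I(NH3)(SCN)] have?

Only one geometric arrangement is possible; it has no improper symmetry element, so it exists as a pair of enantiomers (2 stereoisomers).

2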